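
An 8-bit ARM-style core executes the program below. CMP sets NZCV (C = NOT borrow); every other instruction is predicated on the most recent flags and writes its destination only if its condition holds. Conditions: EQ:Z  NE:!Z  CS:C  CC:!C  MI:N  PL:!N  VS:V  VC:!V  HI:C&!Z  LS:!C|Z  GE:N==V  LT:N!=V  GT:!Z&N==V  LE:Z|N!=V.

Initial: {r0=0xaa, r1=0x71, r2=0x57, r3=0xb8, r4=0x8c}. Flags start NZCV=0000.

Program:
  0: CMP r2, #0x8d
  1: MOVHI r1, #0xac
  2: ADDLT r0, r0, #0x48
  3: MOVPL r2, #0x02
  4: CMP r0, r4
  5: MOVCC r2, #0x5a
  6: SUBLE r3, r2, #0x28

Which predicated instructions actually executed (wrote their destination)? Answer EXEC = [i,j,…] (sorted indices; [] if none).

0: ✓ CMP  NZCV=1001
1: · MOVHI
2: · ADDLT
3: · MOVPL
4: ✓ CMP  NZCV=0010
5: · MOVCC
6: · SUBLE

EXEC = []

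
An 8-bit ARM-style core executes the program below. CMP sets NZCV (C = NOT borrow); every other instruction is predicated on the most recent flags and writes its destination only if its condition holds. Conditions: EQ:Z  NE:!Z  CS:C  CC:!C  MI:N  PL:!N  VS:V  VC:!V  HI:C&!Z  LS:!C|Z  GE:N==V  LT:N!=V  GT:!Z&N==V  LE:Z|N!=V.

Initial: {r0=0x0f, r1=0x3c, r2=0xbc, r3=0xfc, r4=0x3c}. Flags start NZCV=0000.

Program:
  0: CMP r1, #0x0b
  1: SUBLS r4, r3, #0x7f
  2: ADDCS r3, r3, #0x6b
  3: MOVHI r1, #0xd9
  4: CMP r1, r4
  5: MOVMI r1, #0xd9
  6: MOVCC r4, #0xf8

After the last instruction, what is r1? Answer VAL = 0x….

VAL = 0xd9

0: ✓ CMP  NZCV=0010
1: · SUBLS
2: ✓ ADDCS  r3←0x67
3: ✓ MOVHI  r1←0xd9
4: ✓ CMP  NZCV=1010
5: ✓ MOVMI  r1←0xd9
6: · MOVCC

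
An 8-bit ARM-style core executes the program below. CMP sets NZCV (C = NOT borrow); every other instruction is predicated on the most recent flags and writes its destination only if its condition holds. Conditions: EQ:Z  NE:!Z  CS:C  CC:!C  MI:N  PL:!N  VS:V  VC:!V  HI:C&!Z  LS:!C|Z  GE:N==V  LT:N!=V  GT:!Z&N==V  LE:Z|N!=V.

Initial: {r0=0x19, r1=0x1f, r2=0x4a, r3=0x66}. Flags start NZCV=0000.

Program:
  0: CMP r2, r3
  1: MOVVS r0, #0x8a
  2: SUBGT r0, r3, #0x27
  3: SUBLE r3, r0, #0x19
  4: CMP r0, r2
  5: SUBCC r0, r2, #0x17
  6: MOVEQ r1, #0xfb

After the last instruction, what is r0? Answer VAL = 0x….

[0] flags=1000 → (cmp)
[1] flags=1000 VS?F → skip
[2] flags=1000 GT?F → skip
[3] flags=1000 LE?T → r3=0x00
[4] flags=1000 → (cmp)
[5] flags=1000 CC?T → r0=0x33
[6] flags=1000 EQ?F → skip

VAL = 0x33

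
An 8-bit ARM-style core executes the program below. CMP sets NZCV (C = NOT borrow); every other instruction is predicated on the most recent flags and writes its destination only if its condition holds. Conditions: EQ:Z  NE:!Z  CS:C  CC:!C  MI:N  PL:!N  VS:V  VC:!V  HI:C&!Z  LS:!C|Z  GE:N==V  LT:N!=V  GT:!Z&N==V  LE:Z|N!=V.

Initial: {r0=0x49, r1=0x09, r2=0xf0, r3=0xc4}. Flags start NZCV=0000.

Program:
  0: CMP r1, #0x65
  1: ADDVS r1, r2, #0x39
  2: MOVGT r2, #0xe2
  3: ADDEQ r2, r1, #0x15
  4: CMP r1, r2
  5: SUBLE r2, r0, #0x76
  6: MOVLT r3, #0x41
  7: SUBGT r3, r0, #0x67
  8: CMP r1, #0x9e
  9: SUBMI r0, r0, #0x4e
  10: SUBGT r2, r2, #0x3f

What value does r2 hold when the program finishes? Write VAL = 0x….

VAL = 0xb1

0: ✓ CMP  NZCV=1000
1: · ADDVS
2: · MOVGT
3: · ADDEQ
4: ✓ CMP  NZCV=0000
5: · SUBLE
6: · MOVLT
7: ✓ SUBGT  r3←0xe2
8: ✓ CMP  NZCV=0000
9: · SUBMI
10: ✓ SUBGT  r2←0xb1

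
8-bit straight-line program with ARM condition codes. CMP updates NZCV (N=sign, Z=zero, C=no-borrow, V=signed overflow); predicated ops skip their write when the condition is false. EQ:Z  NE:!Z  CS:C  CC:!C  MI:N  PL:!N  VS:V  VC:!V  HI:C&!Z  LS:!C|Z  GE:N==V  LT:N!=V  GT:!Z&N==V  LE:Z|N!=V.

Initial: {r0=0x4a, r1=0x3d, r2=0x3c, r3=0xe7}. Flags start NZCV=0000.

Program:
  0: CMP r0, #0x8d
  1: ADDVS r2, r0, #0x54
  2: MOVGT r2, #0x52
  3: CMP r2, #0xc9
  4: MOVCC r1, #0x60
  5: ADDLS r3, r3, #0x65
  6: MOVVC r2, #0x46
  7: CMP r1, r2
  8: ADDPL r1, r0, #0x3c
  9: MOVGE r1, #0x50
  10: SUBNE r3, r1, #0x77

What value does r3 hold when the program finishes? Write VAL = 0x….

VAL = 0xd9

0: ✓ CMP  NZCV=1001
1: ✓ ADDVS  r2←0x9e
2: ✓ MOVGT  r2←0x52
3: ✓ CMP  NZCV=1001
4: ✓ MOVCC  r1←0x60
5: ✓ ADDLS  r3←0x4c
6: · MOVVC
7: ✓ CMP  NZCV=0010
8: ✓ ADDPL  r1←0x86
9: ✓ MOVGE  r1←0x50
10: ✓ SUBNE  r3←0xd9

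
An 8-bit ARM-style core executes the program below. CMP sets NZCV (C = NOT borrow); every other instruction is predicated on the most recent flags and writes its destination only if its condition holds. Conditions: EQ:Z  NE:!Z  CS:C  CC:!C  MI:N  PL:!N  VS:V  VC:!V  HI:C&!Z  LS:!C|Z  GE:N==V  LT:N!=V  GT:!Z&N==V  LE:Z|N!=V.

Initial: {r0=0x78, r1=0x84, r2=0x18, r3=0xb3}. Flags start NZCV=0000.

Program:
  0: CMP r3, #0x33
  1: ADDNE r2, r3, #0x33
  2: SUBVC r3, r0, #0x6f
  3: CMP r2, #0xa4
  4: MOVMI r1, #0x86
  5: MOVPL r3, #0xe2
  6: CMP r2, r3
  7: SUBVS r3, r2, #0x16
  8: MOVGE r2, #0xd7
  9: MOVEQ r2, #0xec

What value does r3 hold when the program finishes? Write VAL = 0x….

VAL = 0xe2

0: ✓ CMP  NZCV=1010
1: ✓ ADDNE  r2←0xe6
2: ✓ SUBVC  r3←0x09
3: ✓ CMP  NZCV=0010
4: · MOVMI
5: ✓ MOVPL  r3←0xe2
6: ✓ CMP  NZCV=0010
7: · SUBVS
8: ✓ MOVGE  r2←0xd7
9: · MOVEQ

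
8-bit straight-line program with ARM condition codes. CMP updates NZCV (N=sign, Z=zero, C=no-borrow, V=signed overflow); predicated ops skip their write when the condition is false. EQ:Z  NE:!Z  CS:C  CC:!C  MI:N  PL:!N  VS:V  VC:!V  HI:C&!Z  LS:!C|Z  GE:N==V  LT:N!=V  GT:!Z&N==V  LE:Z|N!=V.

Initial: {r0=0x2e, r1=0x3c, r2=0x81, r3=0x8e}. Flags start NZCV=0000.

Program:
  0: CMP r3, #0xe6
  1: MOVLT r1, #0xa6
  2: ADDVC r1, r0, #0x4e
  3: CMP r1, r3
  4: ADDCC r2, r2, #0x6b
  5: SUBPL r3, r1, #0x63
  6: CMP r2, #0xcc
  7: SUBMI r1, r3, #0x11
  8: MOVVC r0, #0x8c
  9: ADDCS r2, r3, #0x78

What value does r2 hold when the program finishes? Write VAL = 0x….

VAL = 0x06

[0] flags=1000 → (cmp)
[1] flags=1000 LT?T → r1=0xa6
[2] flags=1000 VC?T → r1=0x7c
[3] flags=1001 → (cmp)
[4] flags=1001 CC?T → r2=0xec
[5] flags=1001 PL?F → skip
[6] flags=0010 → (cmp)
[7] flags=0010 MI?F → skip
[8] flags=0010 VC?T → r0=0x8c
[9] flags=0010 CS?T → r2=0x06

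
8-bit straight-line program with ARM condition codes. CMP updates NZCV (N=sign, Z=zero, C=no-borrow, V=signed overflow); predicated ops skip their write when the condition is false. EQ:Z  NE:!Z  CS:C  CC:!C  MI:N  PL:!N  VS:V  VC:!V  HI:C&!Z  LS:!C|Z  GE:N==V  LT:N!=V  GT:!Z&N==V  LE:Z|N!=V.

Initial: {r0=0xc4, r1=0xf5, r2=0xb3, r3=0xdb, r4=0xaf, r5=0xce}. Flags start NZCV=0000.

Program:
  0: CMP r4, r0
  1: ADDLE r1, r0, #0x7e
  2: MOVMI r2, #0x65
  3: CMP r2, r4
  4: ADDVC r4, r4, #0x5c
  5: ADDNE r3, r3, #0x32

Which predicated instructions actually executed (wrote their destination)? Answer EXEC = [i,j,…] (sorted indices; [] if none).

[0] flags=1000 → (cmp)
[1] flags=1000 LE?T → r1=0x42
[2] flags=1000 MI?T → r2=0x65
[3] flags=1001 → (cmp)
[4] flags=1001 VC?F → skip
[5] flags=1001 NE?T → r3=0x0d

EXEC = [1,2,5]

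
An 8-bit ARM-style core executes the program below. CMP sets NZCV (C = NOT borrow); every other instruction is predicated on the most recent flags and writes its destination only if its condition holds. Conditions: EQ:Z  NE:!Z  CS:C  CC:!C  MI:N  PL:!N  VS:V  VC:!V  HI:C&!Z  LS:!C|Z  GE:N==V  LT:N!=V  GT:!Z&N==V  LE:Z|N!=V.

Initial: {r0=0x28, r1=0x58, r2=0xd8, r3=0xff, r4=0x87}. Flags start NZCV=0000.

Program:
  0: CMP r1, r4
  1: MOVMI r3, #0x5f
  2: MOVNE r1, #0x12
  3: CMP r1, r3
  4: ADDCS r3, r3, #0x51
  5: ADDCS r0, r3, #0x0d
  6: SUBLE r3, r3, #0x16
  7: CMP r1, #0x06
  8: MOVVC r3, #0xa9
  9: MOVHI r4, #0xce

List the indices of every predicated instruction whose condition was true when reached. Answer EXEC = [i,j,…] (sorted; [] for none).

0: ✓ CMP  NZCV=1001
1: ✓ MOVMI  r3←0x5f
2: ✓ MOVNE  r1←0x12
3: ✓ CMP  NZCV=1000
4: · ADDCS
5: · ADDCS
6: ✓ SUBLE  r3←0x49
7: ✓ CMP  NZCV=0010
8: ✓ MOVVC  r3←0xa9
9: ✓ MOVHI  r4←0xce

EXEC = [1,2,6,8,9]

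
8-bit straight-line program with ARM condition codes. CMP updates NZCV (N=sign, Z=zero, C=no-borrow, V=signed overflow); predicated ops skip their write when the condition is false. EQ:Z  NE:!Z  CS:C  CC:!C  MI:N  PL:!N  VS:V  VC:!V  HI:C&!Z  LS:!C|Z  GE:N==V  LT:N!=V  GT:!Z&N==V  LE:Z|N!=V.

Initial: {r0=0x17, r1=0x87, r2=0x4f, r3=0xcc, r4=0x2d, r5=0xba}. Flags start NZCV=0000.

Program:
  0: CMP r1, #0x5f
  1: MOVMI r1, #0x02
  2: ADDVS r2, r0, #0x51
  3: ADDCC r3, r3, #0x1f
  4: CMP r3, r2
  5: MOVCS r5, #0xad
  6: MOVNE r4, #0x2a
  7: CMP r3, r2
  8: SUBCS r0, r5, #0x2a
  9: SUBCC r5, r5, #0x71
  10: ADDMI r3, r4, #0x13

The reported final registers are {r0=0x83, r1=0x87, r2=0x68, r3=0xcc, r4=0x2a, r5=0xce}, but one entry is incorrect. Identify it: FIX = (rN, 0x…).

0: ✓ CMP  NZCV=0011
1: · MOVMI
2: ✓ ADDVS  r2←0x68
3: · ADDCC
4: ✓ CMP  NZCV=0011
5: ✓ MOVCS  r5←0xad
6: ✓ MOVNE  r4←0x2a
7: ✓ CMP  NZCV=0011
8: ✓ SUBCS  r0←0x83
9: · SUBCC
10: · ADDMI

FIX = (r5, 0xad)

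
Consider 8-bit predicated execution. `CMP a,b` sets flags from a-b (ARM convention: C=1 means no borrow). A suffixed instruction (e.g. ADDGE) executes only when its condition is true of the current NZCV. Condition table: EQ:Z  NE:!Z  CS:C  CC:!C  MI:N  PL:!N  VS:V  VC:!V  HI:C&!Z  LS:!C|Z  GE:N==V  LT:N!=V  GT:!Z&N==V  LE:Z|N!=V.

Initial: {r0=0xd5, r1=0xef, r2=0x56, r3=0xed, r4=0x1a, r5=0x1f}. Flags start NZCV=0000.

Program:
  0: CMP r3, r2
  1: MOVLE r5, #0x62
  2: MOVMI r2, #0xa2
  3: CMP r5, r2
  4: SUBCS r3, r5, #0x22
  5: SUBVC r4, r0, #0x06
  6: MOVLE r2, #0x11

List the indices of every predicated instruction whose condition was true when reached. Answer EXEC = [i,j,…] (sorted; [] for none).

EXEC = [1,2]

[0] flags=1010 → (cmp)
[1] flags=1010 LE?T → r5=0x62
[2] flags=1010 MI?T → r2=0xa2
[3] flags=1001 → (cmp)
[4] flags=1001 CS?F → skip
[5] flags=1001 VC?F → skip
[6] flags=1001 LE?F → skip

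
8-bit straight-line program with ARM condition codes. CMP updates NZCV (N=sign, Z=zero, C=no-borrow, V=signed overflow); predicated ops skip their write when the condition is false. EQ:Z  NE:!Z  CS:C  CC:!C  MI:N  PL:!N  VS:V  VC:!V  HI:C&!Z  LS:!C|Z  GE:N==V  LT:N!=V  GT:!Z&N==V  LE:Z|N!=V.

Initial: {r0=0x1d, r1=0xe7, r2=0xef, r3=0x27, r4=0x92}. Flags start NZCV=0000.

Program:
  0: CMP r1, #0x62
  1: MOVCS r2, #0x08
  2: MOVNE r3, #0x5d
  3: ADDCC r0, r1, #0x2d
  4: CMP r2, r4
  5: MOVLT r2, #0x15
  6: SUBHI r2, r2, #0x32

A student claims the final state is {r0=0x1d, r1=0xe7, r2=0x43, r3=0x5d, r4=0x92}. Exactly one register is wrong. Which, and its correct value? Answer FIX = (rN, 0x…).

FIX = (r2, 0x08)

0: ✓ CMP  NZCV=1010
1: ✓ MOVCS  r2←0x08
2: ✓ MOVNE  r3←0x5d
3: · ADDCC
4: ✓ CMP  NZCV=0000
5: · MOVLT
6: · SUBHI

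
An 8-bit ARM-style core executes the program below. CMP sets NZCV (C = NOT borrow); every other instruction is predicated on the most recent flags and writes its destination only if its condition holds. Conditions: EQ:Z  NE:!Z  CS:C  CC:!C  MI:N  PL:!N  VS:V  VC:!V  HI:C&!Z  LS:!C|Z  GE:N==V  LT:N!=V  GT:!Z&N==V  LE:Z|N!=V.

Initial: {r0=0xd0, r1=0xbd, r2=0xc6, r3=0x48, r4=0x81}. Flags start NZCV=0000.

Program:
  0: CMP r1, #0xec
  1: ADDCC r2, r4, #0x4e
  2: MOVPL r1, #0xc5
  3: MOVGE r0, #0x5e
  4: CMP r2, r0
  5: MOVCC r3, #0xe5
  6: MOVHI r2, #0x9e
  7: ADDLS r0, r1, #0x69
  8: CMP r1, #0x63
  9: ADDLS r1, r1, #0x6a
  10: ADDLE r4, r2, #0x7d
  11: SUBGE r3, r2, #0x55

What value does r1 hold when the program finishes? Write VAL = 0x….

[0] flags=1000 → (cmp)
[1] flags=1000 CC?T → r2=0xcf
[2] flags=1000 PL?F → skip
[3] flags=1000 GE?F → skip
[4] flags=1000 → (cmp)
[5] flags=1000 CC?T → r3=0xe5
[6] flags=1000 HI?F → skip
[7] flags=1000 LS?T → r0=0x26
[8] flags=0011 → (cmp)
[9] flags=0011 LS?F → skip
[10] flags=0011 LE?T → r4=0x4c
[11] flags=0011 GE?F → skip

VAL = 0xbd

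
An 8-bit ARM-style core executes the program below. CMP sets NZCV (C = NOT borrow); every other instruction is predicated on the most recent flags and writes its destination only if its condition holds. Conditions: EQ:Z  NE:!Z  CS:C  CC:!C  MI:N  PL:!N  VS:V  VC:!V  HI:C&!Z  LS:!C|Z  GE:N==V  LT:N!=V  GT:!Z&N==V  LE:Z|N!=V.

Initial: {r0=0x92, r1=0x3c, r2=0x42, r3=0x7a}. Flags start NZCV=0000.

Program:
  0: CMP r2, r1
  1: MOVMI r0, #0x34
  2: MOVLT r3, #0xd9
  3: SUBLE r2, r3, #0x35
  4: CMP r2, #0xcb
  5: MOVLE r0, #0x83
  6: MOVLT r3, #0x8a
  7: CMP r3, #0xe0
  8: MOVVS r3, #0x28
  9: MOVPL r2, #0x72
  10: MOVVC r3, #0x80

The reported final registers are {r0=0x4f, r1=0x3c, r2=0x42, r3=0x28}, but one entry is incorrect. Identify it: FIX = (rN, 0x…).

[0] flags=0010 → (cmp)
[1] flags=0010 MI?F → skip
[2] flags=0010 LT?F → skip
[3] flags=0010 LE?F → skip
[4] flags=0000 → (cmp)
[5] flags=0000 LE?F → skip
[6] flags=0000 LT?F → skip
[7] flags=1001 → (cmp)
[8] flags=1001 VS?T → r3=0x28
[9] flags=1001 PL?F → skip
[10] flags=1001 VC?F → skip

FIX = (r0, 0x92)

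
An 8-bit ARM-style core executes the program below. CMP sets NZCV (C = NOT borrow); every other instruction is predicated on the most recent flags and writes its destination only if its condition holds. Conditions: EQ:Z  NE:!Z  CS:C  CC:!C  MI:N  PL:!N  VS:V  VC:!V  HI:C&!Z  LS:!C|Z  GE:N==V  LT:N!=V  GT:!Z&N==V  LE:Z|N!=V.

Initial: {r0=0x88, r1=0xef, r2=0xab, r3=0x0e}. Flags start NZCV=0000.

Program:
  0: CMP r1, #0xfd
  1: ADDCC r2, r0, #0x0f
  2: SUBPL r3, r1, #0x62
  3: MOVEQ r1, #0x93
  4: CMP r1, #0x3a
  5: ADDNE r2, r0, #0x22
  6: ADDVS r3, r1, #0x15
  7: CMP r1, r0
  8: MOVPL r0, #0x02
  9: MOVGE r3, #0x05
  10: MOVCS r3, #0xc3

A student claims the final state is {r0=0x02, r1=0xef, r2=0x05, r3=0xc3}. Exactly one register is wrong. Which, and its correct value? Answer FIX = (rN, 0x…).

0: ✓ CMP  NZCV=1000
1: ✓ ADDCC  r2←0x97
2: · SUBPL
3: · MOVEQ
4: ✓ CMP  NZCV=1010
5: ✓ ADDNE  r2←0xaa
6: · ADDVS
7: ✓ CMP  NZCV=0010
8: ✓ MOVPL  r0←0x02
9: ✓ MOVGE  r3←0x05
10: ✓ MOVCS  r3←0xc3

FIX = (r2, 0xaa)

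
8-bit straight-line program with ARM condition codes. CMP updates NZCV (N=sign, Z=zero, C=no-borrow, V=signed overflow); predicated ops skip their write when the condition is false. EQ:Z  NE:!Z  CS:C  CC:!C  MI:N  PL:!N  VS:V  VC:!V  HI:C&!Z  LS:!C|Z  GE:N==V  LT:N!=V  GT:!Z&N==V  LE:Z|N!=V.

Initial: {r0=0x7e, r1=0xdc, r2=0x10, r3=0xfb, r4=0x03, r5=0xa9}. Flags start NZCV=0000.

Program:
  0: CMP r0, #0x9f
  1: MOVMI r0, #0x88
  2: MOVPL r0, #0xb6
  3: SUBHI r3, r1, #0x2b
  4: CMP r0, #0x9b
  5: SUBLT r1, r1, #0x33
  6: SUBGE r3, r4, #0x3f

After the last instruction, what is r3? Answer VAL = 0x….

VAL = 0xfb

[0] flags=1001 → (cmp)
[1] flags=1001 MI?T → r0=0x88
[2] flags=1001 PL?F → skip
[3] flags=1001 HI?F → skip
[4] flags=1000 → (cmp)
[5] flags=1000 LT?T → r1=0xa9
[6] flags=1000 GE?F → skip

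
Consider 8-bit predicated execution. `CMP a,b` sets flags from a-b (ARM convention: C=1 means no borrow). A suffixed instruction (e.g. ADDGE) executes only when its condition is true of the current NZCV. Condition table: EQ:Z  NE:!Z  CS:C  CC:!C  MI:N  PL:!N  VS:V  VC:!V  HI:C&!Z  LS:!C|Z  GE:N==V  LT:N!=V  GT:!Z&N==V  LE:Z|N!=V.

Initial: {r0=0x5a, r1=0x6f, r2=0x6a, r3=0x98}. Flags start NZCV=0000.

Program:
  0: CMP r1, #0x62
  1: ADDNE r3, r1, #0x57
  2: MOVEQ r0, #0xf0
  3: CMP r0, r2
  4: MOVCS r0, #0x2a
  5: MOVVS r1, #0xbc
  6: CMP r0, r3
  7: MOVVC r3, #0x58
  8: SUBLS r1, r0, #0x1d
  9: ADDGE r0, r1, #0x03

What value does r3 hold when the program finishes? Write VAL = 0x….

VAL = 0xc6

0: ✓ CMP  NZCV=0010
1: ✓ ADDNE  r3←0xc6
2: · MOVEQ
3: ✓ CMP  NZCV=1000
4: · MOVCS
5: · MOVVS
6: ✓ CMP  NZCV=1001
7: · MOVVC
8: ✓ SUBLS  r1←0x3d
9: ✓ ADDGE  r0←0x40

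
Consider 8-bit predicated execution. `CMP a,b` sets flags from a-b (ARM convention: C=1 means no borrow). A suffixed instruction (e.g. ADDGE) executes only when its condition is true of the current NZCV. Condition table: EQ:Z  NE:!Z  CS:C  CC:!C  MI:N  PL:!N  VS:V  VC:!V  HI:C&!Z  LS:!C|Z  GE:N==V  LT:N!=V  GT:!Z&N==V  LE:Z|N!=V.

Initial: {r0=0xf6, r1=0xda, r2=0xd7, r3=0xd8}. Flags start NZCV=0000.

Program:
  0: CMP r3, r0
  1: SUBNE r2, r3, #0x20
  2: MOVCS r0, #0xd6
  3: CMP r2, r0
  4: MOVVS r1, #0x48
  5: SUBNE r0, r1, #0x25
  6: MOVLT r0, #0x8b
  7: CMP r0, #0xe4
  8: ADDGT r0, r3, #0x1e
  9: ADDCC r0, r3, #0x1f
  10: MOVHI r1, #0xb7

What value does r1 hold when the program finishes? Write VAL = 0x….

VAL = 0xda

[0] flags=1000 → (cmp)
[1] flags=1000 NE?T → r2=0xb8
[2] flags=1000 CS?F → skip
[3] flags=1000 → (cmp)
[4] flags=1000 VS?F → skip
[5] flags=1000 NE?T → r0=0xb5
[6] flags=1000 LT?T → r0=0x8b
[7] flags=1000 → (cmp)
[8] flags=1000 GT?F → skip
[9] flags=1000 CC?T → r0=0xf7
[10] flags=1000 HI?F → skip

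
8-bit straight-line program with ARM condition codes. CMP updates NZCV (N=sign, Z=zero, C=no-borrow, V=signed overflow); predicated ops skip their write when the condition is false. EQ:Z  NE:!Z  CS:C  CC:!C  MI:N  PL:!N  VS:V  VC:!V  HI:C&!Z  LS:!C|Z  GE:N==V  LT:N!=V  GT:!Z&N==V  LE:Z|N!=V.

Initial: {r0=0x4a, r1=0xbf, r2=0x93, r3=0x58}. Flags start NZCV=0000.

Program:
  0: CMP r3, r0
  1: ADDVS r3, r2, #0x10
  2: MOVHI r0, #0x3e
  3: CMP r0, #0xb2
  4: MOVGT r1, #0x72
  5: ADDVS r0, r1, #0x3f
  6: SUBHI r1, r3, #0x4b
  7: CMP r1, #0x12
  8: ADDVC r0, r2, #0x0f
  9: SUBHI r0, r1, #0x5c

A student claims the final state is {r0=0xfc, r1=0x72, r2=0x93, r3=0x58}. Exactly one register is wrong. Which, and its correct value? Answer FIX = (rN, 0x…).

FIX = (r0, 0x16)

0: ✓ CMP  NZCV=0010
1: · ADDVS
2: ✓ MOVHI  r0←0x3e
3: ✓ CMP  NZCV=1001
4: ✓ MOVGT  r1←0x72
5: ✓ ADDVS  r0←0xb1
6: · SUBHI
7: ✓ CMP  NZCV=0010
8: ✓ ADDVC  r0←0xa2
9: ✓ SUBHI  r0←0x16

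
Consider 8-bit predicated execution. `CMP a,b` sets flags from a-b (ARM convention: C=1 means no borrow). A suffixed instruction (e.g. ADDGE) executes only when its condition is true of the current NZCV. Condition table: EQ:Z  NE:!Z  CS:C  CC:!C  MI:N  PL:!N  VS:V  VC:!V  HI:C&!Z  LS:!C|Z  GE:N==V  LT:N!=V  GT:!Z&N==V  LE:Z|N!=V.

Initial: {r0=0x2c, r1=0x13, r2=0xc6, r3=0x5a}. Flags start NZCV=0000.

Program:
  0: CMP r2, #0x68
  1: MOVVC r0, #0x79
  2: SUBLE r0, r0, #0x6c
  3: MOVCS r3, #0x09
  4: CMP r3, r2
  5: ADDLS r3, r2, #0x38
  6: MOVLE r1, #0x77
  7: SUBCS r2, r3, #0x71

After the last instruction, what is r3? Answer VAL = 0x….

VAL = 0xfe

[0] flags=0011 → (cmp)
[1] flags=0011 VC?F → skip
[2] flags=0011 LE?T → r0=0xc0
[3] flags=0011 CS?T → r3=0x09
[4] flags=0000 → (cmp)
[5] flags=0000 LS?T → r3=0xfe
[6] flags=0000 LE?F → skip
[7] flags=0000 CS?F → skip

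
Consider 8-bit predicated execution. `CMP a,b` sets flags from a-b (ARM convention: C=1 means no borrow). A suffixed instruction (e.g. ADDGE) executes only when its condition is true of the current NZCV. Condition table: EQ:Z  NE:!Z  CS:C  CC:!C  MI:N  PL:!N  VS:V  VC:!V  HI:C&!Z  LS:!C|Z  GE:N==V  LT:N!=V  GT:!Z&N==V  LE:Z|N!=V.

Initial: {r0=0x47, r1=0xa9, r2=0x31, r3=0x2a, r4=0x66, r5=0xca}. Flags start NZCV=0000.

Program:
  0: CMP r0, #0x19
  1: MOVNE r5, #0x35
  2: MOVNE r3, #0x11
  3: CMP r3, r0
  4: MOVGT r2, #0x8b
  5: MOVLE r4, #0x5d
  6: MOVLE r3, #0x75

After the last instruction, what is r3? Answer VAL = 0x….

[0] flags=0010 → (cmp)
[1] flags=0010 NE?T → r5=0x35
[2] flags=0010 NE?T → r3=0x11
[3] flags=1000 → (cmp)
[4] flags=1000 GT?F → skip
[5] flags=1000 LE?T → r4=0x5d
[6] flags=1000 LE?T → r3=0x75

VAL = 0x75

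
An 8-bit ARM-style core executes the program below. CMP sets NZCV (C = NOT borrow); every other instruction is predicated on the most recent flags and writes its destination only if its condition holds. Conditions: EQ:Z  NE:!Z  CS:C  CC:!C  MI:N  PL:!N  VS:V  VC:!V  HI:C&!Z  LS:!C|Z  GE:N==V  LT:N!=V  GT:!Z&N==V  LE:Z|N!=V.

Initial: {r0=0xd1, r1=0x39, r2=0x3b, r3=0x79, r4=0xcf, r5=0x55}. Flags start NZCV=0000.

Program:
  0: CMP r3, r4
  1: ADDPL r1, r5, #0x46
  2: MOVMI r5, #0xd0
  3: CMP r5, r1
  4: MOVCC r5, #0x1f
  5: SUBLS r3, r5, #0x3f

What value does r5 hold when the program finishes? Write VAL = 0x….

VAL = 0xd0

[0] flags=1001 → (cmp)
[1] flags=1001 PL?F → skip
[2] flags=1001 MI?T → r5=0xd0
[3] flags=1010 → (cmp)
[4] flags=1010 CC?F → skip
[5] flags=1010 LS?F → skip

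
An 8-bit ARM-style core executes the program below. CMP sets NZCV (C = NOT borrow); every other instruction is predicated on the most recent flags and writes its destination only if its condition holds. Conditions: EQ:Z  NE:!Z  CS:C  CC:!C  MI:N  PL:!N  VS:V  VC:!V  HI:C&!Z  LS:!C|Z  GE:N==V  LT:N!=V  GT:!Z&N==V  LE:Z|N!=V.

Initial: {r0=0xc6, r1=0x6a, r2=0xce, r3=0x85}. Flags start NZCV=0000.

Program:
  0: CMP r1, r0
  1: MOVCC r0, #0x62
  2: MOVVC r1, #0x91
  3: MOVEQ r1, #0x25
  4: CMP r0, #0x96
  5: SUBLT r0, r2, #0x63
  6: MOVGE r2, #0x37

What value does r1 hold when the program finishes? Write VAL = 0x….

[0] flags=1001 → (cmp)
[1] flags=1001 CC?T → r0=0x62
[2] flags=1001 VC?F → skip
[3] flags=1001 EQ?F → skip
[4] flags=1001 → (cmp)
[5] flags=1001 LT?F → skip
[6] flags=1001 GE?T → r2=0x37

VAL = 0x6a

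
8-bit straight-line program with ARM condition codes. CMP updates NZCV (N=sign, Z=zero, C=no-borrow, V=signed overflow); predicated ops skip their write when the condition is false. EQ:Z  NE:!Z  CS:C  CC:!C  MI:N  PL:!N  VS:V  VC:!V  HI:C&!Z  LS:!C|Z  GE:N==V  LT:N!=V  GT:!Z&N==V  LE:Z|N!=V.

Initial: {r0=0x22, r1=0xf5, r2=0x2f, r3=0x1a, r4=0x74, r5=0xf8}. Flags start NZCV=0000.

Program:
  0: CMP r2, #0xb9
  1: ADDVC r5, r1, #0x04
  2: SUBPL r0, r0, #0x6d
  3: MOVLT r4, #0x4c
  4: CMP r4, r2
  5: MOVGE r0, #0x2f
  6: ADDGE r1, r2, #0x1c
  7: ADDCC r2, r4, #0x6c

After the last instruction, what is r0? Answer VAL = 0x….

[0] flags=0000 → (cmp)
[1] flags=0000 VC?T → r5=0xf9
[2] flags=0000 PL?T → r0=0xb5
[3] flags=0000 LT?F → skip
[4] flags=0010 → (cmp)
[5] flags=0010 GE?T → r0=0x2f
[6] flags=0010 GE?T → r1=0x4b
[7] flags=0010 CC?F → skip

VAL = 0x2f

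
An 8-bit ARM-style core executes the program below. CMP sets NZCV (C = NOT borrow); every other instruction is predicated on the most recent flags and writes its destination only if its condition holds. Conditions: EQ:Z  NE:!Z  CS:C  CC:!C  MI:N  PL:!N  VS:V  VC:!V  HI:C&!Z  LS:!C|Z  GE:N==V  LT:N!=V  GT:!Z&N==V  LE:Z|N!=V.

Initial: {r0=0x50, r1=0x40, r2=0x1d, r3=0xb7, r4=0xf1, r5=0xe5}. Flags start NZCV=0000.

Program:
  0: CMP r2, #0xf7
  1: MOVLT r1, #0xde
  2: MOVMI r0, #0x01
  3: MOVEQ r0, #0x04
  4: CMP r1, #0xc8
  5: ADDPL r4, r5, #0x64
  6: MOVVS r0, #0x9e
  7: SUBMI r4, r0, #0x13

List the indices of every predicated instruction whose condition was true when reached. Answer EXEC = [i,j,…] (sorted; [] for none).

[0] flags=0000 → (cmp)
[1] flags=0000 LT?F → skip
[2] flags=0000 MI?F → skip
[3] flags=0000 EQ?F → skip
[4] flags=0000 → (cmp)
[5] flags=0000 PL?T → r4=0x49
[6] flags=0000 VS?F → skip
[7] flags=0000 MI?F → skip

EXEC = [5]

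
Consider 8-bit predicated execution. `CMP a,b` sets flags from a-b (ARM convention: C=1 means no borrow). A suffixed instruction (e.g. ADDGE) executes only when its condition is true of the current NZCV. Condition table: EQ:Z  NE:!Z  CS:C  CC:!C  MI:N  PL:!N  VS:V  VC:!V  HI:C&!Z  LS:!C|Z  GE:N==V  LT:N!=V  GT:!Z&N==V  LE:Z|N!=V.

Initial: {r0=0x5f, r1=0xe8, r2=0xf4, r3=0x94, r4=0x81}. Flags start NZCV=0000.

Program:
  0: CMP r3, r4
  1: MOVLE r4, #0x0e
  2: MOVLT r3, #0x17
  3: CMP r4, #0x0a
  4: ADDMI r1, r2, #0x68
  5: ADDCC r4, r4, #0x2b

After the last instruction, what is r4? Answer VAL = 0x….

VAL = 0x81

[0] flags=0010 → (cmp)
[1] flags=0010 LE?F → skip
[2] flags=0010 LT?F → skip
[3] flags=0011 → (cmp)
[4] flags=0011 MI?F → skip
[5] flags=0011 CC?F → skip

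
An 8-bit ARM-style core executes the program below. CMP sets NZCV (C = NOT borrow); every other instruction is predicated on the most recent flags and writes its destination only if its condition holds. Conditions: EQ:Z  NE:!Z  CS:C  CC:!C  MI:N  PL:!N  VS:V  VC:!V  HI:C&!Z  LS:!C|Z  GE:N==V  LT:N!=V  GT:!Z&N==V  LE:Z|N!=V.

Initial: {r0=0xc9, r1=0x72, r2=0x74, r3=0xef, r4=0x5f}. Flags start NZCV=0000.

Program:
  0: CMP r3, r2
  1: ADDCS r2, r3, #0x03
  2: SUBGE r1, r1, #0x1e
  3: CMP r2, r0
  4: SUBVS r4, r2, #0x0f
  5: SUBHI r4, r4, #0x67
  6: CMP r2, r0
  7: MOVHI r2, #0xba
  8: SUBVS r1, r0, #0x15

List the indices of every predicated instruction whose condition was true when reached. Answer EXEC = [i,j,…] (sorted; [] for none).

EXEC = [1,5,7]

[0] flags=0011 → (cmp)
[1] flags=0011 CS?T → r2=0xf2
[2] flags=0011 GE?F → skip
[3] flags=0010 → (cmp)
[4] flags=0010 VS?F → skip
[5] flags=0010 HI?T → r4=0xf8
[6] flags=0010 → (cmp)
[7] flags=0010 HI?T → r2=0xba
[8] flags=0010 VS?F → skip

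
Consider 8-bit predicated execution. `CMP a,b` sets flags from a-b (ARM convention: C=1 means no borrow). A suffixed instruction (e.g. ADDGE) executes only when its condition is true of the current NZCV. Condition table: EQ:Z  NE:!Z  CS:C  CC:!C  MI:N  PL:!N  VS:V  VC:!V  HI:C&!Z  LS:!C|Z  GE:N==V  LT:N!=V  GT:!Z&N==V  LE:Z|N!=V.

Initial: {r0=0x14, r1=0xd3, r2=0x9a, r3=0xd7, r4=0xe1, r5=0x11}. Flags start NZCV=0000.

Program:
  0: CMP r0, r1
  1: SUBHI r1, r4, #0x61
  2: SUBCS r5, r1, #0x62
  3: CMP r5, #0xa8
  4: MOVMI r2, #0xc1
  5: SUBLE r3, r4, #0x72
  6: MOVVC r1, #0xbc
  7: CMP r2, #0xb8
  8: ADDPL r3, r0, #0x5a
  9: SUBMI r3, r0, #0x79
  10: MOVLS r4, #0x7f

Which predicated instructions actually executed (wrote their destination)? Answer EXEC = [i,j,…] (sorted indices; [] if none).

0: ✓ CMP  NZCV=0000
1: · SUBHI
2: · SUBCS
3: ✓ CMP  NZCV=0000
4: · MOVMI
5: · SUBLE
6: ✓ MOVVC  r1←0xbc
7: ✓ CMP  NZCV=1000
8: · ADDPL
9: ✓ SUBMI  r3←0x9b
10: ✓ MOVLS  r4←0x7f

EXEC = [6,9,10]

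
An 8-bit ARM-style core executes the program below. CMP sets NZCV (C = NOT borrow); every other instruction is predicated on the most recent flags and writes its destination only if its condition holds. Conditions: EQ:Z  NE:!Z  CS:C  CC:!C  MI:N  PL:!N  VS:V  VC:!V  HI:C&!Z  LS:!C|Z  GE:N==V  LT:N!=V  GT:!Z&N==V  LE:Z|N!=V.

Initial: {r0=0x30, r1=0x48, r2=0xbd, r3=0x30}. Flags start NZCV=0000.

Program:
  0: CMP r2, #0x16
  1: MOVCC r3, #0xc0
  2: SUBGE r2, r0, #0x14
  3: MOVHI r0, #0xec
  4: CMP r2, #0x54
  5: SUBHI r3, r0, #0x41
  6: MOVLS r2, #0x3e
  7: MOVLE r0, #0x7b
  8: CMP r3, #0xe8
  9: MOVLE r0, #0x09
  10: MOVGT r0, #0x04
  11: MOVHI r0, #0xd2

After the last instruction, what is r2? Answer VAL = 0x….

VAL = 0xbd

[0] flags=1010 → (cmp)
[1] flags=1010 CC?F → skip
[2] flags=1010 GE?F → skip
[3] flags=1010 HI?T → r0=0xec
[4] flags=0011 → (cmp)
[5] flags=0011 HI?T → r3=0xab
[6] flags=0011 LS?F → skip
[7] flags=0011 LE?T → r0=0x7b
[8] flags=1000 → (cmp)
[9] flags=1000 LE?T → r0=0x09
[10] flags=1000 GT?F → skip
[11] flags=1000 HI?F → skip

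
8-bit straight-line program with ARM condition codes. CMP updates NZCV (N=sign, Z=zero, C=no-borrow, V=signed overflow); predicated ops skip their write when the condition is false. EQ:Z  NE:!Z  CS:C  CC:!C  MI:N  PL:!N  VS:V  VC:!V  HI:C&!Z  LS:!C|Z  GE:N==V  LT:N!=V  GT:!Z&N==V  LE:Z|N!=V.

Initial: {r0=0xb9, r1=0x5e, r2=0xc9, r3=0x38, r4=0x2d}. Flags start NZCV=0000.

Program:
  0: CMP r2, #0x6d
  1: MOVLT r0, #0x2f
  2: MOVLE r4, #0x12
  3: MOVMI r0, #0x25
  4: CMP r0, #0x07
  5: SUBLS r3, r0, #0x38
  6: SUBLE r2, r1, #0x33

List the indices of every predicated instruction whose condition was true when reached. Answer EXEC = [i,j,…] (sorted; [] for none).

[0] flags=0011 → (cmp)
[1] flags=0011 LT?T → r0=0x2f
[2] flags=0011 LE?T → r4=0x12
[3] flags=0011 MI?F → skip
[4] flags=0010 → (cmp)
[5] flags=0010 LS?F → skip
[6] flags=0010 LE?F → skip

EXEC = [1,2]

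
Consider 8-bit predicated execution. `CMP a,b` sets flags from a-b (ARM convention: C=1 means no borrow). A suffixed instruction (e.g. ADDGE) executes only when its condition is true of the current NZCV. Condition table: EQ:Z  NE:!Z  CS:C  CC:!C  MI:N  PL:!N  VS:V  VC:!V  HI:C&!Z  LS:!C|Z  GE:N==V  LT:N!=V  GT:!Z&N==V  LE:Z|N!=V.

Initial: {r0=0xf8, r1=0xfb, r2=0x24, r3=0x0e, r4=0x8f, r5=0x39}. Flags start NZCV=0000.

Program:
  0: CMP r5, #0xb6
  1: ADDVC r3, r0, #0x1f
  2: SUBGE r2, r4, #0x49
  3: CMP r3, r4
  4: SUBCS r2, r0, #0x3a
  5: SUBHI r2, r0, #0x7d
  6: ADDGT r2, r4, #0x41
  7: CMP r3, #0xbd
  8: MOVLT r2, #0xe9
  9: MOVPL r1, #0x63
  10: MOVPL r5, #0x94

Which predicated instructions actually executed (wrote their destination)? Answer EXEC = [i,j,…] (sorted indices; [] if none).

EXEC = [2,6,9,10]

0: ✓ CMP  NZCV=1001
1: · ADDVC
2: ✓ SUBGE  r2←0x46
3: ✓ CMP  NZCV=0000
4: · SUBCS
5: · SUBHI
6: ✓ ADDGT  r2←0xd0
7: ✓ CMP  NZCV=0000
8: · MOVLT
9: ✓ MOVPL  r1←0x63
10: ✓ MOVPL  r5←0x94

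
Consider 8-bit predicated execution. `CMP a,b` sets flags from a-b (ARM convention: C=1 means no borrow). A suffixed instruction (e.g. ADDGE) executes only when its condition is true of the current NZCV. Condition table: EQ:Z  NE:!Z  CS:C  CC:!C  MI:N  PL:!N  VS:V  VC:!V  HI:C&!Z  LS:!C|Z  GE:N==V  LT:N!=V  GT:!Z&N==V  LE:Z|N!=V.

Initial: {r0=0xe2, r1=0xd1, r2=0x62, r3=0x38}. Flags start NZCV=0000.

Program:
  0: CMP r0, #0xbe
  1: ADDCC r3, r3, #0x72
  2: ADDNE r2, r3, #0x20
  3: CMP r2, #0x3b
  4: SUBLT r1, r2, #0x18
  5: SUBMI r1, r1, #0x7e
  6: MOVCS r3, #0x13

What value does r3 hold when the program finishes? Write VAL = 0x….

0: ✓ CMP  NZCV=0010
1: · ADDCC
2: ✓ ADDNE  r2←0x58
3: ✓ CMP  NZCV=0010
4: · SUBLT
5: · SUBMI
6: ✓ MOVCS  r3←0x13

VAL = 0x13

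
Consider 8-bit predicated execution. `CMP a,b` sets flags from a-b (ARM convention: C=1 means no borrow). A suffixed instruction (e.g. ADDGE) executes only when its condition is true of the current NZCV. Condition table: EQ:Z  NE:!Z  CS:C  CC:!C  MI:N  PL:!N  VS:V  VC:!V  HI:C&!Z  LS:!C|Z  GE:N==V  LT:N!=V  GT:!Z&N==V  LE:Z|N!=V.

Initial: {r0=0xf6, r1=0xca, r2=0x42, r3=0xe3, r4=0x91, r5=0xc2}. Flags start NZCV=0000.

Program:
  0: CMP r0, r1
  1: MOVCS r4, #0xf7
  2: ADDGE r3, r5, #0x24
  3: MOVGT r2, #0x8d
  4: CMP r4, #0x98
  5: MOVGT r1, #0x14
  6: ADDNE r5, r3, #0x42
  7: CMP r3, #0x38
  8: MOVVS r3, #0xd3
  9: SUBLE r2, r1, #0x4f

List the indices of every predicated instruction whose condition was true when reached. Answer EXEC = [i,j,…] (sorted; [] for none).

EXEC = [1,2,3,5,6,9]

[0] flags=0010 → (cmp)
[1] flags=0010 CS?T → r4=0xf7
[2] flags=0010 GE?T → r3=0xe6
[3] flags=0010 GT?T → r2=0x8d
[4] flags=0010 → (cmp)
[5] flags=0010 GT?T → r1=0x14
[6] flags=0010 NE?T → r5=0x28
[7] flags=1010 → (cmp)
[8] flags=1010 VS?F → skip
[9] flags=1010 LE?T → r2=0xc5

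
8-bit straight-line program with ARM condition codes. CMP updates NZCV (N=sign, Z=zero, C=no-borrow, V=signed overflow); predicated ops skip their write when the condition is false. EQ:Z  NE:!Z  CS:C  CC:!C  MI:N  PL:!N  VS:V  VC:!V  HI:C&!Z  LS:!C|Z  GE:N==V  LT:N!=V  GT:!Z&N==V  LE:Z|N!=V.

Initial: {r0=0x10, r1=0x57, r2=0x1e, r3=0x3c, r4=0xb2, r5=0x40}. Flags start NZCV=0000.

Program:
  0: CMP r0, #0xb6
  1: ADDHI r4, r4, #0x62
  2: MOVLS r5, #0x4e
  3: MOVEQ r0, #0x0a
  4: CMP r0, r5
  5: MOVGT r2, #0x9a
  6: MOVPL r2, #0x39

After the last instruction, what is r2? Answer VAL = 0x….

[0] flags=0000 → (cmp)
[1] flags=0000 HI?F → skip
[2] flags=0000 LS?T → r5=0x4e
[3] flags=0000 EQ?F → skip
[4] flags=1000 → (cmp)
[5] flags=1000 GT?F → skip
[6] flags=1000 PL?F → skip

VAL = 0x1e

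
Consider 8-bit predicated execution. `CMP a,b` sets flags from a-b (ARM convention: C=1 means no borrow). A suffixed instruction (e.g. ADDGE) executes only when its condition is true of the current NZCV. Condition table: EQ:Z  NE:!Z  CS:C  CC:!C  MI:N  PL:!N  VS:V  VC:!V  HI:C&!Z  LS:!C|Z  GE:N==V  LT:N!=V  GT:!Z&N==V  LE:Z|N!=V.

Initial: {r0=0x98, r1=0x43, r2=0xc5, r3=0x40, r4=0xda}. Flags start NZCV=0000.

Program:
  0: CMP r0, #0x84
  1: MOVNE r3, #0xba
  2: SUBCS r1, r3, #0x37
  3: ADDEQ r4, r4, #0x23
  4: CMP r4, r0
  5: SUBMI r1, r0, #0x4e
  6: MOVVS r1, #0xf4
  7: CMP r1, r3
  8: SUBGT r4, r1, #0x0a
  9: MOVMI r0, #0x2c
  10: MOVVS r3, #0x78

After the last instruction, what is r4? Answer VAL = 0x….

VAL = 0xda

0: ✓ CMP  NZCV=0010
1: ✓ MOVNE  r3←0xba
2: ✓ SUBCS  r1←0x83
3: · ADDEQ
4: ✓ CMP  NZCV=0010
5: · SUBMI
6: · MOVVS
7: ✓ CMP  NZCV=1000
8: · SUBGT
9: ✓ MOVMI  r0←0x2c
10: · MOVVS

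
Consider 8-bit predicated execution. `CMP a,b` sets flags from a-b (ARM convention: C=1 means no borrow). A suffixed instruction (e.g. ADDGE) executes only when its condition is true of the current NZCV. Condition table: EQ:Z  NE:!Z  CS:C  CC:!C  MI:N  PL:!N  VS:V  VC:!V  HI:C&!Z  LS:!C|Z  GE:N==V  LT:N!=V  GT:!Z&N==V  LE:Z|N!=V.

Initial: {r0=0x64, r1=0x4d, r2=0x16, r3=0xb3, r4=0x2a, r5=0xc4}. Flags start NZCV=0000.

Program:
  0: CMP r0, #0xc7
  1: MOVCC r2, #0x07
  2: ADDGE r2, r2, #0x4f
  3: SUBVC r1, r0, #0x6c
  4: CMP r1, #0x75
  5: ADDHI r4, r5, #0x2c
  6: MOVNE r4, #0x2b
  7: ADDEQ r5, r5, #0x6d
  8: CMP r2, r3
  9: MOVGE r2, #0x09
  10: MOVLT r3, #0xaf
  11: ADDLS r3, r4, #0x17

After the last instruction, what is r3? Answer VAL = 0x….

0: ✓ CMP  NZCV=1001
1: ✓ MOVCC  r2←0x07
2: ✓ ADDGE  r2←0x56
3: · SUBVC
4: ✓ CMP  NZCV=1000
5: · ADDHI
6: ✓ MOVNE  r4←0x2b
7: · ADDEQ
8: ✓ CMP  NZCV=1001
9: ✓ MOVGE  r2←0x09
10: · MOVLT
11: ✓ ADDLS  r3←0x42

VAL = 0x42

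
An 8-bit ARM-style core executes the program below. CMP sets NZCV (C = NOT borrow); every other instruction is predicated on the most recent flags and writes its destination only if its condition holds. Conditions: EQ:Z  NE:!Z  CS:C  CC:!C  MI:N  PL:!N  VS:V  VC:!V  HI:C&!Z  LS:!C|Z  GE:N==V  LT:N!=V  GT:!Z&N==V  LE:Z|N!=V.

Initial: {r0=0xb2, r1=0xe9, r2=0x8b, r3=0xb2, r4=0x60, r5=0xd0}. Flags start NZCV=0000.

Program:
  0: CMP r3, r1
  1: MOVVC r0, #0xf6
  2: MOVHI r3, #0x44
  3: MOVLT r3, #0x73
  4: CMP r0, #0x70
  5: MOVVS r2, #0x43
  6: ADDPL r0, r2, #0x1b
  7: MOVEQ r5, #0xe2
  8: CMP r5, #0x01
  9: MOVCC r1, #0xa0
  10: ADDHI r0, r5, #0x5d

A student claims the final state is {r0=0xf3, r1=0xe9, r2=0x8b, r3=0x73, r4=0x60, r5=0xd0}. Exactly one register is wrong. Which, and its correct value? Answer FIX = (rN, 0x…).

FIX = (r0, 0x2d)

[0] flags=1000 → (cmp)
[1] flags=1000 VC?T → r0=0xf6
[2] flags=1000 HI?F → skip
[3] flags=1000 LT?T → r3=0x73
[4] flags=1010 → (cmp)
[5] flags=1010 VS?F → skip
[6] flags=1010 PL?F → skip
[7] flags=1010 EQ?F → skip
[8] flags=1010 → (cmp)
[9] flags=1010 CC?F → skip
[10] flags=1010 HI?T → r0=0x2d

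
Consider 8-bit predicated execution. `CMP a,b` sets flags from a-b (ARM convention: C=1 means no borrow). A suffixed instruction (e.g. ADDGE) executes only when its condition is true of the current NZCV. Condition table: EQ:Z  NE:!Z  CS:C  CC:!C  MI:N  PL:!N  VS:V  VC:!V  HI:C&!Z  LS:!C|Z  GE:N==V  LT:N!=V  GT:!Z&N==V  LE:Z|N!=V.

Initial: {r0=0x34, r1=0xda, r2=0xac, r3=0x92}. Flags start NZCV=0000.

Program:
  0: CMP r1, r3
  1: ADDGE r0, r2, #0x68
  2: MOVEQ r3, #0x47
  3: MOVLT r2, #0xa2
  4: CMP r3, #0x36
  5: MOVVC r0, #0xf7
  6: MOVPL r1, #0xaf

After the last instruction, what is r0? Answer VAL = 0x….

[0] flags=0010 → (cmp)
[1] flags=0010 GE?T → r0=0x14
[2] flags=0010 EQ?F → skip
[3] flags=0010 LT?F → skip
[4] flags=0011 → (cmp)
[5] flags=0011 VC?F → skip
[6] flags=0011 PL?T → r1=0xaf

VAL = 0x14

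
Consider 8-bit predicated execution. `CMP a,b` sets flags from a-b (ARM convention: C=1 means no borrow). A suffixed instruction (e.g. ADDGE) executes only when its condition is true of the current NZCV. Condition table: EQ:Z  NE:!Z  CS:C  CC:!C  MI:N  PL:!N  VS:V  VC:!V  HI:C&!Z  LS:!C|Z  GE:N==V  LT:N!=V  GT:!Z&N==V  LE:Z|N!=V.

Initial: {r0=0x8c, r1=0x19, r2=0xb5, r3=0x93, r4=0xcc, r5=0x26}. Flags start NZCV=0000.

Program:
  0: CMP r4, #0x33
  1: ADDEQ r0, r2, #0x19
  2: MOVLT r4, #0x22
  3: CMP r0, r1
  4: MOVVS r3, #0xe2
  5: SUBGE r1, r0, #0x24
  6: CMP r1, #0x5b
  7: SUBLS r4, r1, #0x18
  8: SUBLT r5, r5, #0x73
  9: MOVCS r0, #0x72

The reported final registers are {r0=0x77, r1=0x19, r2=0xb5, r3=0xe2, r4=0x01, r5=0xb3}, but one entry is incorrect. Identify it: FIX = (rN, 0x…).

FIX = (r0, 0x8c)

0: ✓ CMP  NZCV=1010
1: · ADDEQ
2: ✓ MOVLT  r4←0x22
3: ✓ CMP  NZCV=0011
4: ✓ MOVVS  r3←0xe2
5: · SUBGE
6: ✓ CMP  NZCV=1000
7: ✓ SUBLS  r4←0x01
8: ✓ SUBLT  r5←0xb3
9: · MOVCS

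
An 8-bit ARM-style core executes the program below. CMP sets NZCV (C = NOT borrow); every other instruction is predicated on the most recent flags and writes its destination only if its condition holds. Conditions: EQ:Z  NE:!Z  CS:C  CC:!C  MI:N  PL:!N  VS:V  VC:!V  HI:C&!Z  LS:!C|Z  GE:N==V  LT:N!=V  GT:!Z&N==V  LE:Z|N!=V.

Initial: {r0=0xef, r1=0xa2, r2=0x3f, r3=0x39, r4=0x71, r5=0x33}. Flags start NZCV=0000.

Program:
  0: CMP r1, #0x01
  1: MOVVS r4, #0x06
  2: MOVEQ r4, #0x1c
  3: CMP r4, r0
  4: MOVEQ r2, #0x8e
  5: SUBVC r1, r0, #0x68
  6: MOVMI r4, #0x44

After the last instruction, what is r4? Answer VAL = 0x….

VAL = 0x44

[0] flags=1010 → (cmp)
[1] flags=1010 VS?F → skip
[2] flags=1010 EQ?F → skip
[3] flags=1001 → (cmp)
[4] flags=1001 EQ?F → skip
[5] flags=1001 VC?F → skip
[6] flags=1001 MI?T → r4=0x44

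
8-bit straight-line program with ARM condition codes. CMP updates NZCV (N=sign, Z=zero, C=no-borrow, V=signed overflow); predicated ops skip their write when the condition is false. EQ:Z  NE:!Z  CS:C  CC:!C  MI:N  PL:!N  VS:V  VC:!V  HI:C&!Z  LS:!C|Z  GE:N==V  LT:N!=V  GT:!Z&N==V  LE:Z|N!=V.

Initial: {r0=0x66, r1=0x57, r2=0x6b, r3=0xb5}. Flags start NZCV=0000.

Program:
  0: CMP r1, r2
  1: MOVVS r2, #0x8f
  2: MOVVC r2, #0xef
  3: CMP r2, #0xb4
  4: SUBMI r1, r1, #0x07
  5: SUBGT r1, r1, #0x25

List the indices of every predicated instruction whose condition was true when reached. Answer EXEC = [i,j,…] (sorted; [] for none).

EXEC = [2,5]

[0] flags=1000 → (cmp)
[1] flags=1000 VS?F → skip
[2] flags=1000 VC?T → r2=0xef
[3] flags=0010 → (cmp)
[4] flags=0010 MI?F → skip
[5] flags=0010 GT?T → r1=0x32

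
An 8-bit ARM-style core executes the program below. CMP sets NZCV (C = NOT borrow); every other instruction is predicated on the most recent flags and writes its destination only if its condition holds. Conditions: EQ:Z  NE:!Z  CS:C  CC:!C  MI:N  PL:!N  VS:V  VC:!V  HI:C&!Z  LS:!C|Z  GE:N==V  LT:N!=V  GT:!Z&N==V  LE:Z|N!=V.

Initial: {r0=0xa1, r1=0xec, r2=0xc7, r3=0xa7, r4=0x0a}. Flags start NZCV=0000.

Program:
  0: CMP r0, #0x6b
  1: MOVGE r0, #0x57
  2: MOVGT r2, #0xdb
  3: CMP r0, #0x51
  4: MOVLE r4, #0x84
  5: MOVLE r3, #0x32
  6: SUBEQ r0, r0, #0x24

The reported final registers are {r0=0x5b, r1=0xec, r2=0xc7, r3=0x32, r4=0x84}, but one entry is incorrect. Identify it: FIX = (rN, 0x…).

[0] flags=0011 → (cmp)
[1] flags=0011 GE?F → skip
[2] flags=0011 GT?F → skip
[3] flags=0011 → (cmp)
[4] flags=0011 LE?T → r4=0x84
[5] flags=0011 LE?T → r3=0x32
[6] flags=0011 EQ?F → skip

FIX = (r0, 0xa1)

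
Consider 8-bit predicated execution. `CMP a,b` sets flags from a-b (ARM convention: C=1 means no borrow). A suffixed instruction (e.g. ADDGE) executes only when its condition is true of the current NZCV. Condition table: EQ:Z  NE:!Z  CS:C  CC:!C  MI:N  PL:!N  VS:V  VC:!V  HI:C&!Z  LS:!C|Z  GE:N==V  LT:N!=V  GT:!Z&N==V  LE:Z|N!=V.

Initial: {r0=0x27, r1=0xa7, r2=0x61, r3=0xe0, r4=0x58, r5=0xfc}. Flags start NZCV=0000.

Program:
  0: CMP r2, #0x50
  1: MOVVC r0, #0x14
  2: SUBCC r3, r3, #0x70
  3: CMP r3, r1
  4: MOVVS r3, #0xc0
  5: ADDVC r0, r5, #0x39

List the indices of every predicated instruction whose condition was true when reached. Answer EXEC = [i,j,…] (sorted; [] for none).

0: ✓ CMP  NZCV=0010
1: ✓ MOVVC  r0←0x14
2: · SUBCC
3: ✓ CMP  NZCV=0010
4: · MOVVS
5: ✓ ADDVC  r0←0x35

EXEC = [1,5]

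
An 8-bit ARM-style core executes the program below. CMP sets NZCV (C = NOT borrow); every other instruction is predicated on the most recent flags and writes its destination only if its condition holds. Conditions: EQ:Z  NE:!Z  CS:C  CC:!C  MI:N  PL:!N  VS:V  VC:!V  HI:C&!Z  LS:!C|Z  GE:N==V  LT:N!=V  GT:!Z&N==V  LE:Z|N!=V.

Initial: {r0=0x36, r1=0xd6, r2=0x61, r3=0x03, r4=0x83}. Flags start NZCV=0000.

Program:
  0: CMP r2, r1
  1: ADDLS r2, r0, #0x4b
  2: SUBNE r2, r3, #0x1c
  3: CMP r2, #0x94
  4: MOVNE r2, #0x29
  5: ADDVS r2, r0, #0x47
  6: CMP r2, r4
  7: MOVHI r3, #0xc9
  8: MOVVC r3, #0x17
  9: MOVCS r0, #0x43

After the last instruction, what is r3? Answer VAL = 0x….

[0] flags=1001 → (cmp)
[1] flags=1001 LS?T → r2=0x81
[2] flags=1001 NE?T → r2=0xe7
[3] flags=0010 → (cmp)
[4] flags=0010 NE?T → r2=0x29
[5] flags=0010 VS?F → skip
[6] flags=1001 → (cmp)
[7] flags=1001 HI?F → skip
[8] flags=1001 VC?F → skip
[9] flags=1001 CS?F → skip

VAL = 0x03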